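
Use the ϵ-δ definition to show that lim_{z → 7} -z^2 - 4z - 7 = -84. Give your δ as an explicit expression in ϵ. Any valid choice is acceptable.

δ = min(1, ϵ/19)

Let ϵ > 0 be given. We want δ > 0 such that 0 < |z − 7| < δ implies |(-z^2 - 4z - 7) + 84| < ϵ.
(-z^2 - 4z - 7) + 84 = -z^2 - 4z + 77 = (z − 7)(-z - 11).
So |(-z^2 - 4z - 7) + 84| = |z − 7|·|-z - 11|.
Require δ ≤ 1. Then |z − 7| < 1 gives |z| < 8, and by the triangle inequality |-z - 11| ≤ 8 + 11 = 19.
Hence |(-z^2 - 4z - 7) + 84| ≤ 19|z − 7| < ϵ provided |z − 7| < ϵ/19.
Choosing δ = min(1, ϵ/19) ensures both conditions, hence |(-z^2 - 4z - 7) + 84| < ϵ.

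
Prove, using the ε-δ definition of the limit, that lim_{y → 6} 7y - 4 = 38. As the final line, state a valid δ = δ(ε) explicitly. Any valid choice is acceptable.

Let ε > 0. We need δ > 0 so that 0 < |y − 6| < δ implies |(7y - 4) − 38| < ε.
|(7y - 4) − 38| = |7y - 42| = 7|y − 6|.
So 7|y − 6| < ε exactly when |y − 6| < ε/7.
Take δ = ε/7. If 0 < |y − 6| < δ then |(7y - 4) − 38| = 7|y − 6| < 7·(ε/7) = ε.

δ = ε/7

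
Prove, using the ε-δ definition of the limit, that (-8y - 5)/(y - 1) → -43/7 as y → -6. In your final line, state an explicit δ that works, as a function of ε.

δ = min(7/2, (49/26)ε)

Suppose ε > 0. We want δ > 0 with 0 < |y + 6| < δ ⇒ |(-8y - 5)/(y - 1) + 43/7| < ε.
Combining over a common denominator, (-8y - 5)/(y - 1) + 43/7 = [(-8y - 5)·(-7) − 43·(y - 1)] / [(-7)·(y - 1)] = 13(y + 6) / ((-7)(y - 1)).
So |(-8y - 5)/(y - 1) + 43/7| = 13|y + 6| / (7·|y − 1|).
Restrict δ ≤ 7/2. Then |y + 6| < 7/2 gives |y − 1| = |(y + 6) + (-7)| ≥ 7 − 7/2 = 7/2.
Hence |(-8y - 5)/(y - 1) + 43/7| < 13|y + 6|/(7·(7/2)) = (26/49)|y + 6|, which is < ε once |y + 6| < (49/26)ε.
Take δ = min(7/2, (49/26)ε). Then 0 < |y + 6| < δ forces both bounds, so |(-8y - 5)/(y - 1) + 43/7| < ε.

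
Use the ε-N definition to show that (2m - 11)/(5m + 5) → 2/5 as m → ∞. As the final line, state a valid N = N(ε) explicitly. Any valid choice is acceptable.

N = (13/5)/ε

Let ε > 0 be given. For m ≥ 1, |(2m - 11)/(5m + 5) − (2/5)| = |-65|/(5(5m + 5)) = 65/(5(5m + 5)).
Since 5m + 5 ≥ 5m for m ≥ 1, this is ≤ 65/(5·5m) = (13/5)/m.
So |(2m - 11)/(5m + 5) − (2/5)| < ε whenever m > (13/5)/ε.
Take N = (13/5)/ε. If m > N then |(2m - 11)/(5m + 5) − (2/5)| ≤ (13/5)/m < ε.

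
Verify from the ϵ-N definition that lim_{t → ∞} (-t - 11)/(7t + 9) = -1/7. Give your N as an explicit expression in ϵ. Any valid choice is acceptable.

N = (68/49)/ϵ

Fix ϵ > 0. We seek N > 0 such that t > N implies |(-t - 11)/(7t + 9) + 1/7| < ϵ.
(-t - 11)/(7t + 9) + 1/7 = (7(-t - 11) − (-1)(7t + 9)) / (7(7t + 9)) = -68/(7(7t + 9)).
For t > 0 we have 7t + 9 > 7t, so |(-t - 11)/(7t + 9) + 1/7| = 68/(7(7t + 9)) < 68/(7·7t) = (68/49)/t.
Thus |(-t - 11)/(7t + 9) + 1/7| < ϵ whenever t > (68/49)/ϵ.
Take N = (68/49)/ϵ. If t > N then |(-t - 11)/(7t + 9) + 1/7| < (68/49)/t < ϵ.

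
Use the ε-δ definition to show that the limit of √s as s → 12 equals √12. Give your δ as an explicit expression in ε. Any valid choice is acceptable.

Let ε > 0 be given. We want δ > 0 such that 0 < |s − 12| < δ implies |√s − √12| < ε.
Multiplying by the conjugate, |√s − √12| = |s − 12|/(√s + √12).
Restrict δ ≤ 12 so that |s − 12| < 12 forces s > 0, and then √s + √12 > √12.
Hence |√s − √12| < |s − 12|/√12, which is < ε once |s − 12| < √12·ε.
Take δ = min(12, √12·ε). If 0 < |s − 12| < δ then s > 0 and |√s − √12| < |s − 12|/√12 < ε.

δ = min(12, √12·ε)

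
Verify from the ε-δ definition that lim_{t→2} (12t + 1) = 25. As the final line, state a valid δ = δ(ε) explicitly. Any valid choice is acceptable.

Let ε > 0. We need δ > 0 so that 0 < |t − 2| < δ implies |(12t + 1) − 25| < ε.
Since (12t + 1) − 25 = 12(t − 2), we have |(12t + 1) − 25| = 12|t − 2|.
Thus it suffices that |t − 2| < ε/12.
Choosing δ = ε/12 gives |(12t + 1) − 25| = 12|t − 2| < ε whenever |t − 2| < δ.

δ = ε/12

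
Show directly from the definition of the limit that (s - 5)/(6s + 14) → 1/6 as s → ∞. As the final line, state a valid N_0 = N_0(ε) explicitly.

Let ε > 0. We seek N_0 > 0 such that s > N_0 implies |(s - 5)/(6s + 14) − (1/6)| < ε.
(s - 5)/(6s + 14) − (1/6) = (6(s - 5) − (6s + 14)) / (6(6s + 14)) = -44/(6(6s + 14)).
For s > 0 we have 6s + 14 > 6s, so |(s - 5)/(6s + 14) − (1/6)| = 44/(6(6s + 14)) < 44/(6·6s) = (11/9)/s.
Thus |(s - 5)/(6s + 14) − (1/6)| < ε whenever s > (11/9)/ε.
Take N_0 = (11/9)/ε. If s > N_0 then |(s - 5)/(6s + 14) − (1/6)| < (11/9)/s < ε.

N_0 = (11/9)/ε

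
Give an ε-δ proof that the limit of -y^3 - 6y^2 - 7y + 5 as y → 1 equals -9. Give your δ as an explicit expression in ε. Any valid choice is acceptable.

Let ε > 0 be given. We want δ > 0 such that 0 < |y − 1| < δ implies |(-y^3 - 6y^2 - 7y + 5) + 9| < ε.
(-y^3 - 6y^2 - 7y + 5) + 9 = -y^3 - 6y^2 - 7y + 14 = (y − 1)(-y^2 - 7y - 14).
So |(-y^3 - 6y^2 - 7y + 5) + 9| = |y − 1|·|-y^2 - 7y - 14|.
Assume first that |y − 1| < 2, so |y| < 3. Then |-y^2 - 7y - 14| ≤ 3^2 + 7·3 + 14 = 44.
Hence |(-y^3 - 6y^2 - 7y + 5) + 9| ≤ 44|y − 1| < ε provided |y − 1| < ε/44.
Choosing δ = min(2, ε/44) ensures both conditions, hence |(-y^3 - 6y^2 - 7y + 5) + 9| < ε.

δ = min(2, ε/44)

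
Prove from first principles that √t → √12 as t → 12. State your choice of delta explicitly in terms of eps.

Let eps > 0 be given. We want delta > 0 such that 0 < |t − 12| < delta implies |√t − √12| < eps.
Rationalise: √t − √12 = (t − 12)/(√t + √12), so |√t − √12| = |t − 12|/(√t + √12).
Restrict delta ≤ 12 so that |t − 12| < 12 forces t > 0, and then √t + √12 > √12.
Hence |√t − √12| < |t − 12|/√12, which is < eps once |t − 12| < √12·eps.
Take delta = min(12, √12·eps). If 0 < |t − 12| < delta then t > 0 and |√t − √12| < |t − 12|/√12 < eps.

delta = min(12, √12·eps)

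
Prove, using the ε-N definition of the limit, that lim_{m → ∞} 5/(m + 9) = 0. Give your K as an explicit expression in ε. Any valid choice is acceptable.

K = 5/ε

Let ε > 0 be given. For m ≥ 1, |5/(m + 9) − 0| = 5/(m + 9) ≤ 5/m.
We need 5/m < ε, i.e. m > 5/ε.
Take K = 5/ε. If m > K then |5/(m + 9)| ≤ 5/m < ε.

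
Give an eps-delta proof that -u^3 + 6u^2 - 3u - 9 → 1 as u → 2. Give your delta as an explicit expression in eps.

Suppose eps > 0. We want delta > 0 such that 0 < |u − 2| < delta implies |(-u^3 + 6u^2 - 3u - 9) − 1| < eps.
(-u^3 + 6u^2 - 3u - 9) − 1 = -u^3 + 6u^2 - 3u - 10 = (u − 2)(-u^2 + 4u + 5).
So |(-u^3 + 6u^2 - 3u - 9) − 1| = |u − 2|·|-u^2 + 4u + 5|.
Require delta ≤ 1. Then |u − 2| < 1 gives |u| < 3, and by the triangle inequality |-u^2 + 4u + 5| ≤ 3^2 + 4·3 + 5 = 26.
Hence |(-u^3 + 6u^2 - 3u - 9) − 1| ≤ 26|u − 2| < eps provided |u − 2| < eps/26.
Take delta = min(1, eps/26). Then 0 < |u − 2| < delta gives both |u − 2| < 1 and |u − 2| < eps/26, so |(-u^3 + 6u^2 - 3u - 9) − 1| < eps.

delta = min(1, eps/26)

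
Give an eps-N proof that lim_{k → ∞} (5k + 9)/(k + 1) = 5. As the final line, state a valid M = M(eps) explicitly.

Let eps > 0 be given. For k ≥ 1, |(5k + 9)/(k + 1) − 5| = |4|/((k + 1)) = 4/((k + 1)).
Since k + 1 ≥ k for k ≥ 1, this is ≤ 4/(k) = 4/k.
So |(5k + 9)/(k + 1) − 5| < eps whenever k > 4/eps.
Take M = 4/eps. If k > M then |(5k + 9)/(k + 1) − 5| ≤ 4/k < eps.

M = 4/eps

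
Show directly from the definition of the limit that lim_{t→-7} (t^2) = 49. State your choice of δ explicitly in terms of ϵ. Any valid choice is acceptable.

Suppose ϵ > 0. We seek δ > 0 with 0 < |t + 7| < δ ⇒ |t^2 − 49| < ϵ.
Factor: t^2 − 49 = (t + 7)(t - 7), so |t^2 − 49| = |t + 7|·|t - 7|.
Impose δ ≤ 1 so that |t| < 8; then |t - 7| ≤ 15.
Hence |t^2 − 49| ≤ 15|t + 7|, which is < ϵ once |t + 7| < ϵ/15.
Take δ = min(1, ϵ/15). If 0 < |t + 7| < δ then both bounds hold and |t^2 − 49| ≤ 15|t + 7| < 15·(ϵ/15) = ϵ.

δ = min(1, ϵ/15)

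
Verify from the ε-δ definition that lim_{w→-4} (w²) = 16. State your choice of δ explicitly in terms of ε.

Let ε > 0. We seek δ > 0 with 0 < |w + 4| < δ ⇒ |w² − 16| < ε.
Factor: w² − 16 = (w + 4)(w - 4), so |w² − 16| = |w + 4|·|w - 4|.
Impose δ ≤ 1 so that |w| < 5; then |w - 4| ≤ 9.
Hence |w² − 16| ≤ 9|w + 4|, which is < ε once |w + 4| < ε/9.
Take δ = min(1, ε/9). If 0 < |w + 4| < δ then both bounds hold and |w² − 16| ≤ 9|w + 4| < 9·(ε/9) = ε.

δ = min(1, ε/9)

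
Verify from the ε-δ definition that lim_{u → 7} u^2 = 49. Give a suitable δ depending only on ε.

Let ε > 0 be given. We seek δ > 0 with 0 < |u − 7| < δ ⇒ |u^2 − 49| < ε.
Factor: u^2 − 49 = (u − 7)(u + 7), so |u^2 − 49| = |u − 7|·|u + 7|.
Impose δ ≤ 1 so that |u| < 8; then |u + 7| ≤ 15.
Hence |u^2 − 49| ≤ 15|u − 7|, which is < ε once |u − 7| < ε/15.
Take δ = min(1, ε/15). If 0 < |u − 7| < δ then both bounds hold and |u^2 − 49| ≤ 15|u − 7| < 15·(ε/15) = ε.

δ = min(1, ε/15)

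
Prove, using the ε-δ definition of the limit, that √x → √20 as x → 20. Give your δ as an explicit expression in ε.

δ = min(20, √20·ε)

Let ε > 0. We want δ > 0 such that 0 < |x − 20| < δ implies |√x − √20| < ε.
Multiplying by the conjugate, |√x − √20| = |x − 20|/(√x + √20).
Restrict δ ≤ 20 so that |x − 20| < 20 forces x > 0, and then √x + √20 > √20.
Hence |√x − √20| < |x − 20|/√20, which is < ε once |x − 20| < √20·ε.
Take δ = min(20, √20·ε). If 0 < |x − 20| < δ then x > 0 and |√x − √20| < |x − 20|/√20 < ε.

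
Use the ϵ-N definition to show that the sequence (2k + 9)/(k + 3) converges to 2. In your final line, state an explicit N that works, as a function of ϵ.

Suppose ϵ > 0. For k ≥ 1, |(2k + 9)/(k + 3) − 2| = |3|/((k + 3)) = 3/((k + 3)).
Since k + 3 ≥ k for k ≥ 1, this is ≤ 3/(k) = 3/k.
So |(2k + 9)/(k + 3) − 2| < ϵ whenever k > 3/ϵ.
Take N = 3/ϵ. If k > N then |(2k + 9)/(k + 3) − 2| ≤ 3/k < ϵ.

N = 3/ϵ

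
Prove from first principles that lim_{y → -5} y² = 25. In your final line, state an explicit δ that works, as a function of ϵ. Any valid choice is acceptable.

Suppose ϵ > 0. We seek δ > 0 with 0 < |y + 5| < δ ⇒ |y² − 25| < ϵ.
Factor: y² − 25 = (y + 5)(y - 5), so |y² − 25| = |y + 5|·|y - 5|.
Restrict δ ≤ 2. Then |y + 5| < 2 gives |y| < 7, so by the triangle inequality |y - 5| ≤ 7 + 5 = 12.
Hence |y² − 25| ≤ 12|y + 5|, which is < ϵ once |y + 5| < ϵ/12.
Take δ = min(2, ϵ/12). If 0 < |y + 5| < δ then both bounds hold and |y² − 25| ≤ 12|y + 5| < 12·(ϵ/12) = ϵ.

δ = min(2, ϵ/12)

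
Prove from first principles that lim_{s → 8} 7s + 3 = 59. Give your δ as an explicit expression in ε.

δ = ε/7

Let ε > 0. We need δ > 0 so that 0 < |s − 8| < δ implies |(7s + 3) − 59| < ε.
Since (7s + 3) − 59 = 7(s − 8), we have |(7s + 3) − 59| = 7|s − 8|.
Thus it suffices that |s − 8| < ε/7.
Take δ = ε/7. If 0 < |s − 8| < δ then |(7s + 3) − 59| = 7|s − 8| < 7·(ε/7) = ε.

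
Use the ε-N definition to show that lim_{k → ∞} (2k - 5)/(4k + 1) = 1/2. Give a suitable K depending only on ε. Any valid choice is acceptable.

Let ε > 0. For k ≥ 1, |(2k - 5)/(4k + 1) − (1/2)| = |-22|/(4(4k + 1)) = 22/(4(4k + 1)).
Since 4k + 1 ≥ 4k for k ≥ 1, this is ≤ 22/(4·4k) = (11/8)/k.
So |(2k - 5)/(4k + 1) − (1/2)| < ε whenever k > (11/8)/ε.
Take K = (11/8)/ε. If k > K then |(2k - 5)/(4k + 1) − (1/2)| ≤ (11/8)/k < ε.

K = (11/8)/ε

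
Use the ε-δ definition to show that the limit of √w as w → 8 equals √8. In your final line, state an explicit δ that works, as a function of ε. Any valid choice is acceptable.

Let ε > 0. We want δ > 0 such that 0 < |w − 8| < δ implies |√w − √8| < ε.
Multiplying by the conjugate, |√w − √8| = |w − 8|/(√w + √8).
Restrict δ ≤ 8 so that |w − 8| < 8 forces w > 0, and then √w + √8 > √8.
Hence |√w − √8| < |w − 8|/√8, which is < ε once |w − 8| < √8·ε.
Take δ = min(8, √8·ε). If 0 < |w − 8| < δ then w > 0 and |√w − √8| < |w − 8|/√8 < ε.

δ = min(8, √8·ε)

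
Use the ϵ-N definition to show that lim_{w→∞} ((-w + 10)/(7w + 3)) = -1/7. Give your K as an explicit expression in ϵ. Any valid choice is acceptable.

Fix ϵ > 0. We seek K > 0 such that w > K implies |(-w + 10)/(7w + 3) + 1/7| < ϵ.
(-w + 10)/(7w + 3) + 1/7 = (7(-w + 10) − (-1)(7w + 3)) / (7(7w + 3)) = 73/(7(7w + 3)).
For w > 0 we have 7w + 3 > 7w, so |(-w + 10)/(7w + 3) + 1/7| = 73/(7(7w + 3)) < 73/(7·7w) = (73/49)/w.
Thus |(-w + 10)/(7w + 3) + 1/7| < ϵ whenever w > (73/49)/ϵ.
Take K = (73/49)/ϵ. If w > K then |(-w + 10)/(7w + 3) + 1/7| < (73/49)/w < ϵ.

K = (73/49)/ϵ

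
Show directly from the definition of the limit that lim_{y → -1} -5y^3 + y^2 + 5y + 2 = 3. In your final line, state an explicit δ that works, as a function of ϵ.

Let ϵ > 0. We want δ > 0 such that 0 < |y + 1| < δ implies |(-5y^3 + y^2 + 5y + 2) − 3| < ϵ.
(-5y^3 + y^2 + 5y + 2) − 3 = -5y^3 + y^2 + 5y - 1 = (y + 1)(-5y^2 + 6y - 1).
So |(-5y^3 + y^2 + 5y + 2) − 3| = |y + 1|·|-5y^2 + 6y - 1|.
Require δ ≤ 1. Then |y + 1| < 1 gives |y| < 2, and by the triangle inequality |-5y^2 + 6y - 1| ≤ 5·2^2 + 6·2 + 1 = 33.
Hence |(-5y^3 + y^2 + 5y + 2) − 3| ≤ 33|y + 1| < ϵ provided |y + 1| < ϵ/33.
Take δ = min(1, ϵ/33). Then 0 < |y + 1| < δ gives both |y + 1| < 1 and |y + 1| < ϵ/33, so |(-5y^3 + y^2 + 5y + 2) − 3| < ϵ.

δ = min(1, ϵ/33)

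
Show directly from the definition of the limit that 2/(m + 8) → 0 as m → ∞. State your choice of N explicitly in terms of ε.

Let ε > 0 be given. For m ≥ 1, |2/(m + 8) − 0| = 2/(m + 8) ≤ 2/m.
We need 2/m < ε, i.e. m > 2/ε.
Take N = 2/ε. If m > N then |2/(m + 8)| ≤ 2/m < ε.

N = 2/ε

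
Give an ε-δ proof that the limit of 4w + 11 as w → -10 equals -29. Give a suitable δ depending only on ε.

Let ε > 0 be given. We need δ > 0 so that 0 < |w + 10| < δ implies |(4w + 11) + 29| < ε.
|(4w + 11) + 29| = |4w + 40| = 4|w + 10|.
So 4|w + 10| < ε exactly when |w + 10| < ε/4.
Take δ = ε/4. If 0 < |w + 10| < δ then |(4w + 11) + 29| = 4|w + 10| < 4·(ε/4) = ε.

δ = ε/4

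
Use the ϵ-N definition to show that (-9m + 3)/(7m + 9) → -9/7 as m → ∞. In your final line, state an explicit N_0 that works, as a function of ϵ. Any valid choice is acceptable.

N_0 = (102/49)/ϵ

Suppose ϵ > 0. For m ≥ 1, |(-9m + 3)/(7m + 9) + 9/7| = |102|/(7(7m + 9)) = 102/(7(7m + 9)).
Since 7m + 9 ≥ 7m for m ≥ 1, this is ≤ 102/(7·7m) = (102/49)/m.
So |(-9m + 3)/(7m + 9) + 9/7| < ϵ whenever m > (102/49)/ϵ.
Take N_0 = (102/49)/ϵ. If m > N_0 then |(-9m + 3)/(7m + 9) + 9/7| ≤ (102/49)/m < ϵ.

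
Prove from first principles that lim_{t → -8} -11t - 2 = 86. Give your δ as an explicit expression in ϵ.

Fix ϵ > 0. We need δ > 0 so that 0 < |t + 8| < δ implies |(-11t - 2) − 86| < ϵ.
|(-11t - 2) − 86| = |-11t - 88| = 11|t + 8|.
Thus it suffices that |t + 8| < ϵ/11.
Choosing δ = ϵ/11 gives |(-11t - 2) − 86| = 11|t + 8| < ϵ whenever |t + 8| < δ.

δ = ϵ/11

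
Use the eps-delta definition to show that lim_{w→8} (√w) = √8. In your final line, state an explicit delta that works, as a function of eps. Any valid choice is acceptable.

delta = min(8, √8·eps)

Let eps > 0. We want delta > 0 such that 0 < |w − 8| < delta implies |√w − √8| < eps.
Rationalise: √w − √8 = (w − 8)/(√w + √8), so |√w − √8| = |w − 8|/(√w + √8).
Restrict delta ≤ 8 so that |w − 8| < 8 forces w > 0, and then √w + √8 > √8.
Hence |√w − √8| < |w − 8|/√8, which is < eps once |w − 8| < √8·eps.
Take delta = min(8, √8·eps). If 0 < |w − 8| < delta then w > 0 and |√w − √8| < |w − 8|/√8 < eps.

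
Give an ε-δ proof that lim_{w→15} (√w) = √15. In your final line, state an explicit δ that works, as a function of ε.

Suppose ε > 0. We want δ > 0 such that 0 < |w − 15| < δ implies |√w − √15| < ε.
Rationalise: √w − √15 = (w − 15)/(√w + √15), so |√w − √15| = |w − 15|/(√w + √15).
Restrict δ ≤ 15 so that |w − 15| < 15 forces w > 0, and then √w + √15 > √15.
Hence |√w − √15| < |w − 15|/√15, which is < ε once |w − 15| < √15·ε.
Take δ = min(15, √15·ε). If 0 < |w − 15| < δ then w > 0 and |√w − √15| < |w − 15|/√15 < ε.

δ = min(15, √15·ε)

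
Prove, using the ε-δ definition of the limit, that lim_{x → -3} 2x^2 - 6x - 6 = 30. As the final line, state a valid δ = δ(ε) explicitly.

δ = min(1, ε/20)

Fix ε > 0. We want δ > 0 such that 0 < |x + 3| < δ implies |(2x^2 - 6x - 6) − 30| < ε.
(2x^2 - 6x - 6) − 30 = 2x^2 - 6x - 36 = (x + 3)(2x - 12).
So |(2x^2 - 6x - 6) − 30| = |x + 3|·|2x - 12|.
Require δ ≤ 1. Then |x + 3| < 1 gives |x| < 4, and by the triangle inequality |2x - 12| ≤ 2·4 + 12 = 20.
Hence |(2x^2 - 6x - 6) − 30| ≤ 20|x + 3| < ε provided |x + 3| < ε/20.
Take δ = min(1, ε/20). Then 0 < |x + 3| < δ gives both |x + 3| < 1 and |x + 3| < ε/20, so |(2x^2 - 6x - 6) − 30| < ε.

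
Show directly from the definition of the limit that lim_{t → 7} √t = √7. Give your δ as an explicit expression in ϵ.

Suppose ϵ > 0. We want δ > 0 such that 0 < |t − 7| < δ implies |√t − √7| < ϵ.
Multiplying by the conjugate, |√t − √7| = |t − 7|/(√t + √7).
Restrict δ ≤ 7 so that |t − 7| < 7 forces t > 0, and then √t + √7 > √7.
Hence |√t − √7| < |t − 7|/√7, which is < ϵ once |t − 7| < √7·ϵ.
Take δ = min(7, √7·ϵ). If 0 < |t − 7| < δ then t > 0 and |√t − √7| < |t − 7|/√7 < ϵ.

δ = min(7, √7·ϵ)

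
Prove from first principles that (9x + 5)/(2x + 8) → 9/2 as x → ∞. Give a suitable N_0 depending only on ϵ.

N_0 = (31/2)/ϵ

Let ϵ > 0. We seek N_0 > 0 such that x > N_0 implies |(9x + 5)/(2x + 8) − (9/2)| < ϵ.
(9x + 5)/(2x + 8) − (9/2) = (2(9x + 5) − 9(2x + 8)) / (2(2x + 8)) = -62/(2(2x + 8)).
For x > 0 we have 2x + 8 > 2x, so |(9x + 5)/(2x + 8) − (9/2)| = 62/(2(2x + 8)) < 62/(2·2x) = (31/2)/x.
Thus |(9x + 5)/(2x + 8) − (9/2)| < ϵ whenever x > (31/2)/ϵ.
Take N_0 = (31/2)/ϵ. If x > N_0 then |(9x + 5)/(2x + 8) − (9/2)| < (31/2)/x < ϵ.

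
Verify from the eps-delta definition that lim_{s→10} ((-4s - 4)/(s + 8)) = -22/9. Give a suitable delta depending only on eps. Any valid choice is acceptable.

Let eps > 0 be given. We want delta > 0 with 0 < |s − 10| < delta ⇒ |(-4s - 4)/(s + 8) + 22/9| < eps.
Combining over a common denominator, (-4s - 4)/(s + 8) + 22/9 = [(-4s - 4)·18 − (-44)·(s + 8)] / [18·(s + 8)] = -28(s − 10) / (18(s + 8)).
So |(-4s - 4)/(s + 8) + 22/9| = 28|s − 10| / (18·|s + 8|).
Require delta ≤ 9, so |s + 8| ≥ |18| − |s − 10| > 18 − 9 = 9.
Hence |(-4s - 4)/(s + 8) + 22/9| < 28|s − 10|/(18·9) = (14/81)|s − 10|, which is < eps once |s − 10| < (81/14)eps.
Take delta = min(9, (81/14)eps). Then 0 < |s − 10| < delta forces both bounds, so |(-4s - 4)/(s + 8) + 22/9| < eps.

delta = min(9, (81/14)eps)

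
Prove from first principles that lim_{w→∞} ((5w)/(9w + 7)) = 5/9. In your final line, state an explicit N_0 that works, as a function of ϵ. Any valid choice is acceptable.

N_0 = (35/81)/ϵ

Suppose ϵ > 0. We seek N_0 > 0 such that w > N_0 implies |(5w)/(9w + 7) − (5/9)| < ϵ.
(5w)/(9w + 7) − (5/9) = (9(5w) − 5(9w + 7)) / (9(9w + 7)) = -35/(9(9w + 7)).
For w > 0 we have 9w + 7 > 9w, so |(5w)/(9w + 7) − (5/9)| = 35/(9(9w + 7)) < 35/(9·9w) = (35/81)/w.
Thus |(5w)/(9w + 7) − (5/9)| < ϵ whenever w > (35/81)/ϵ.
Take N_0 = (35/81)/ϵ. If w > N_0 then |(5w)/(9w + 7) − (5/9)| < (35/81)/w < ϵ.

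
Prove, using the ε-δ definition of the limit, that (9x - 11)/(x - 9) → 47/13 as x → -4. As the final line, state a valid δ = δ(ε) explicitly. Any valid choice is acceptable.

δ = min(13/2, (169/140)ε)

Let ε > 0 be given. We want δ > 0 with 0 < |x + 4| < δ ⇒ |(9x - 11)/(x - 9) − (47/13)| < ε.
Combining over a common denominator, (9x - 11)/(x - 9) − (47/13) = [(9x - 11)·(-13) − (-47)·(x - 9)] / [(-13)·(x - 9)] = -70(x + 4) / ((-13)(x - 9)).
So |(9x - 11)/(x - 9) − (47/13)| = 70|x + 4| / (13·|x − 9|).
Require δ ≤ 13/2, so |x − 9| ≥ |-13| − |x + 4| > 13 − 13/2 = 13/2.
Hence |(9x - 11)/(x - 9) − (47/13)| < 70|x + 4|/(13·(13/2)) = (140/169)|x + 4|, which is < ε once |x + 4| < (169/140)ε.
Take δ = min(13/2, (169/140)ε). Then 0 < |x + 4| < δ forces both bounds, so |(9x - 11)/(x - 9) − (47/13)| < ε.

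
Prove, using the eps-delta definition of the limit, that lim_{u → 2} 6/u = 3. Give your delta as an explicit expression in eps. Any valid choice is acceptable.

delta = min(1, (1/3)eps)

Let eps > 0 be given. We seek delta > 0 such that 0 < |u − 2| < delta implies |6/u − 3| < eps.
|6/u − 3| = 6·|2 − u|/(2·|u|) = 6|u − 2|/(2|u|).
Restrict delta ≤ 1. Then |u − 2| < 1 gives |u| > 1, so 2|u| > 2.
Then |6/u − 3| < 6|u − 2|/2, which is < eps when |u − 2| < (1/3)eps.
Take delta = min(1, (1/3)eps). Then 0 < |u − 2| < delta gives both |u − 2| < 1 and |u − 2| < (1/3)eps, so |6/u − 3| < eps.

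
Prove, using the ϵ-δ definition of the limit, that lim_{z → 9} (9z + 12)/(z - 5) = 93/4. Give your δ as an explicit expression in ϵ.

δ = min(2, (8/57)ϵ)

Suppose ϵ > 0. We want δ > 0 with 0 < |z − 9| < δ ⇒ |(9z + 12)/(z - 5) − (93/4)| < ϵ.
Combining over a common denominator, (9z + 12)/(z - 5) − (93/4) = [(9z + 12)·4 − 93·(z - 5)] / [4·(z - 5)] = -57(z − 9) / (4(z - 5)).
So |(9z + 12)/(z - 5) − (93/4)| = 57|z − 9| / (4·|z − 5|).
Restrict δ ≤ 2. Then |z − 9| < 2 gives |z − 5| = |(z − 9) + 4| ≥ 4 − 2 = 2.
Hence |(9z + 12)/(z - 5) − (93/4)| < 57|z − 9|/(4·2) = (57/8)|z − 9|, which is < ϵ once |z − 9| < (8/57)ϵ.
Take δ = min(2, (8/57)ϵ). Then 0 < |z − 9| < δ forces both bounds, so |(9z + 12)/(z - 5) − (93/4)| < ϵ.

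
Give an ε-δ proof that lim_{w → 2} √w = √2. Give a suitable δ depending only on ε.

Let ε > 0. We want δ > 0 such that 0 < |w − 2| < δ implies |√w − √2| < ε.
Multiplying by the conjugate, |√w − √2| = |w − 2|/(√w + √2).
Restrict δ ≤ 2 so that |w − 2| < 2 forces w > 0, and then √w + √2 > √2.
Hence |√w − √2| < |w − 2|/√2, which is < ε once |w − 2| < √2·ε.
Take δ = min(2, √2·ε). If 0 < |w − 2| < δ then w > 0 and |√w − √2| < |w − 2|/√2 < ε.

δ = min(2, √2·ε)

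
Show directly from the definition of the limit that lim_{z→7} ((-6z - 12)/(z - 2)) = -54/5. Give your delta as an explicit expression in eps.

Let eps > 0 be given. We want delta > 0 with 0 < |z − 7| < delta ⇒ |(-6z - 12)/(z - 2) + 54/5| < eps.
Combining over a common denominator, (-6z - 12)/(z - 2) + 54/5 = [(-6z - 12)·5 − (-54)·(z - 2)] / [5·(z - 2)] = 24(z − 7) / (5(z - 2)).
So |(-6z - 12)/(z - 2) + 54/5| = 24|z − 7| / (5·|z − 2|).
Restrict delta ≤ 5/2. Then |z − 7| < 5/2 gives |z − 2| = |(z − 7) + 5| ≥ 5 − 5/2 = 5/2.
Hence |(-6z - 12)/(z - 2) + 54/5| < 24|z − 7|/(5·(5/2)) = (48/25)|z − 7|, which is < eps once |z − 7| < (25/48)eps.
Take delta = min(5/2, (25/48)eps). Then 0 < |z − 7| < delta forces both bounds, so |(-6z - 12)/(z - 2) + 54/5| < eps.

delta = min(5/2, (25/48)eps)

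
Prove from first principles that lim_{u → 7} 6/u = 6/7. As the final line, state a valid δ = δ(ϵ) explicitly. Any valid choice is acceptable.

Suppose ϵ > 0. We seek δ > 0 such that 0 < |u − 7| < δ implies |6/u − (6/7)| < ϵ.
|6/u − (6/7)| = 6·|7 − u|/(7·|u|) = 6|u − 7|/(7|u|).
Require δ ≤ 7/2 so that |u| > 7 − 7/2 = 7/2, hence 7|u| > 49/2.
Then |6/u − (6/7)| < 6|u − 7|/(49/2), which is < ϵ when |u − 7| < (49/12)ϵ.
Take δ = min(7/2, (49/12)ϵ). Then 0 < |u − 7| < δ gives both |u − 7| < 7/2 and |u − 7| < (49/12)ϵ, so |6/u − (6/7)| < ϵ.

δ = min(7/2, (49/12)ϵ)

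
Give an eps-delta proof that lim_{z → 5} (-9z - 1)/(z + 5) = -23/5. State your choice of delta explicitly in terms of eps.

delta = min(5, (25/22)eps)

Fix eps > 0. We want delta > 0 with 0 < |z − 5| < delta ⇒ |(-9z - 1)/(z + 5) + 23/5| < eps.
Combining over a common denominator, (-9z - 1)/(z + 5) + 23/5 = [(-9z - 1)·10 − (-46)·(z + 5)] / [10·(z + 5)] = -44(z − 5) / (10(z + 5)).
So |(-9z - 1)/(z + 5) + 23/5| = 44|z − 5| / (10·|z + 5|).
Restrict delta ≤ 5. Then |z − 5| < 5 gives |z + 5| = |(z − 5) + 10| ≥ 10 − 5 = 5.
Hence |(-9z - 1)/(z + 5) + 23/5| < 44|z − 5|/(10·5) = (22/25)|z − 5|, which is < eps once |z − 5| < (25/22)eps.
Take delta = min(5, (25/22)eps). Then 0 < |z − 5| < delta forces both bounds, so |(-9z - 1)/(z + 5) + 23/5| < eps.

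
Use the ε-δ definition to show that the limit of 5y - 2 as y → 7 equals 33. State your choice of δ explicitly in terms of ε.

Suppose ε > 0. We need δ > 0 so that 0 < |y − 7| < δ implies |(5y - 2) − 33| < ε.
|(5y - 2) − 33| = |5y - 35| = 5|y − 7|.
So 5|y − 7| < ε exactly when |y − 7| < ε/5.
Choosing δ = ε/5 gives |(5y - 2) − 33| = 5|y − 7| < ε whenever |y − 7| < δ.

δ = ε/5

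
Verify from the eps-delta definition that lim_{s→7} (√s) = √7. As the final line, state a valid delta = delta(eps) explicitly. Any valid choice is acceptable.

delta = min(7, √7·eps)

Let eps > 0 be given. We want delta > 0 such that 0 < |s − 7| < delta implies |√s − √7| < eps.
Multiplying by the conjugate, |√s − √7| = |s − 7|/(√s + √7).
Restrict delta ≤ 7 so that |s − 7| < 7 forces s > 0, and then √s + √7 > √7.
Hence |√s − √7| < |s − 7|/√7, which is < eps once |s − 7| < √7·eps.
Take delta = min(7, √7·eps). If 0 < |s − 7| < delta then s > 0 and |√s − √7| < |s − 7|/√7 < eps.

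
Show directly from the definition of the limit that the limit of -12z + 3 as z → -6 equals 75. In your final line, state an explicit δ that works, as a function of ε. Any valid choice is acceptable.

Let ε > 0. We need δ > 0 so that 0 < |z + 6| < δ implies |(-12z + 3) − 75| < ε.
Since (-12z + 3) − 75 = -12(z + 6), we have |(-12z + 3) − 75| = 12|z + 6|.
So 12|z + 6| < ε exactly when |z + 6| < ε/12.
Choosing δ = ε/12 gives |(-12z + 3) − 75| = 12|z + 6| < ε whenever |z + 6| < δ.

δ = ε/12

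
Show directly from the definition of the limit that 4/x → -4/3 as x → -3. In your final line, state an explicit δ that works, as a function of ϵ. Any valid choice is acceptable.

Let ϵ > 0 be given. We seek δ > 0 such that 0 < |x + 3| < δ implies |4/x + 4/3| < ϵ.
|4/x + 4/3| = 4·|-3 − x|/(3·|x|) = 4|x + 3|/(3|x|).
Restrict δ ≤ 3/2. Then |x + 3| < 3/2 gives |x| > 3/2, so 3|x| > 9/2.
Then |4/x + 4/3| < 4|x + 3|/(9/2), which is < ϵ when |x + 3| < (9/8)ϵ.
Take δ = min(3/2, (9/8)ϵ). Then 0 < |x + 3| < δ gives both |x + 3| < 3/2 and |x + 3| < (9/8)ϵ, so |4/x + 4/3| < ϵ.

δ = min(3/2, (9/8)ϵ)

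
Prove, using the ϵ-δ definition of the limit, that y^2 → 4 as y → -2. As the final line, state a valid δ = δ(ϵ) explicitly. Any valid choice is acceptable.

δ = min(1, ϵ/5)

Fix ϵ > 0. We seek δ > 0 with 0 < |y + 2| < δ ⇒ |y^2 − 4| < ϵ.
Factor: y^2 − 4 = (y + 2)(y - 2), so |y^2 − 4| = |y + 2|·|y - 2|.
Impose δ ≤ 1 so that |y| < 3; then |y - 2| ≤ 5.
Hence |y^2 − 4| ≤ 5|y + 2|, which is < ϵ once |y + 2| < ϵ/5.
Take δ = min(1, ϵ/5). If 0 < |y + 2| < δ then both bounds hold and |y^2 − 4| ≤ 5|y + 2| < 5·(ϵ/5) = ϵ.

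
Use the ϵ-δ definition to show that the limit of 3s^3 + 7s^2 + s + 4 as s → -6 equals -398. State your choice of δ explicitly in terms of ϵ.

δ = min(1, ϵ/291)

Let ϵ > 0. We want δ > 0 such that 0 < |s + 6| < δ implies |(3s^3 + 7s^2 + s + 4) + 398| < ϵ.
(3s^3 + 7s^2 + s + 4) + 398 = 3s^3 + 7s^2 + s + 402 = (s + 6)(3s^2 - 11s + 67).
So |(3s^3 + 7s^2 + s + 4) + 398| = |s + 6|·|3s^2 - 11s + 67|.
Require δ ≤ 1. Then |s + 6| < 1 gives |s| < 7, and by the triangle inequality |3s^2 - 11s + 67| ≤ 3·7^2 + 11·7 + 67 = 291.
Hence |(3s^3 + 7s^2 + s + 4) + 398| ≤ 291|s + 6| < ϵ provided |s + 6| < ϵ/291.
Take δ = min(1, ϵ/291). Then 0 < |s + 6| < δ gives both |s + 6| < 1 and |s + 6| < ϵ/291, so |(3s^3 + 7s^2 + s + 4) + 398| < ϵ.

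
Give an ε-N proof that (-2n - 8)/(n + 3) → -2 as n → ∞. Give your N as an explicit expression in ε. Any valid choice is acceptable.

N = 2/ε

Suppose ε > 0. For n ≥ 1, |(-2n - 8)/(n + 3) + 2| = |-2|/((n + 3)) = 2/((n + 3)).
Since n + 3 ≥ n for n ≥ 1, this is ≤ 2/(n) = 2/n.
So |(-2n - 8)/(n + 3) + 2| < ε whenever n > 2/ε.
Take N = 2/ε. If n > N then |(-2n - 8)/(n + 3) + 2| ≤ 2/n < ε.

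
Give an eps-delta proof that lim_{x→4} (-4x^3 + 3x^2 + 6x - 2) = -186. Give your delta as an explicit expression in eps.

delta = min(2, eps/268)

Let eps > 0. We want delta > 0 such that 0 < |x − 4| < delta implies |(-4x^3 + 3x^2 + 6x - 2) + 186| < eps.
(-4x^3 + 3x^2 + 6x - 2) + 186 = -4x^3 + 3x^2 + 6x + 184 = (x − 4)(-4x^2 - 13x - 46).
So |(-4x^3 + 3x^2 + 6x - 2) + 186| = |x − 4|·|-4x^2 - 13x - 46|.
Require delta ≤ 2. Then |x − 4| < 2 gives |x| < 6, and by the triangle inequality |-4x^2 - 13x - 46| ≤ 4·6^2 + 13·6 + 46 = 268.
Hence |(-4x^3 + 3x^2 + 6x - 2) + 186| ≤ 268|x − 4| < eps provided |x − 4| < eps/268.
Choosing delta = min(2, eps/268) ensures both conditions, hence |(-4x^3 + 3x^2 + 6x - 2) + 186| < eps.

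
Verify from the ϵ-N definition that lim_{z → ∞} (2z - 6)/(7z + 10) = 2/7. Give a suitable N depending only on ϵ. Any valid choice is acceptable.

Let ϵ > 0. We seek N > 0 such that z > N implies |(2z - 6)/(7z + 10) − (2/7)| < ϵ.
(2z - 6)/(7z + 10) − (2/7) = (7(2z - 6) − 2(7z + 10)) / (7(7z + 10)) = -62/(7(7z + 10)).
For z > 0 we have 7z + 10 > 7z, so |(2z - 6)/(7z + 10) − (2/7)| = 62/(7(7z + 10)) < 62/(7·7z) = (62/49)/z.
Thus |(2z - 6)/(7z + 10) − (2/7)| < ϵ whenever z > (62/49)/ϵ.
Take N = (62/49)/ϵ. If z > N then |(2z - 6)/(7z + 10) − (2/7)| < (62/49)/z < ϵ.

N = (62/49)/ϵ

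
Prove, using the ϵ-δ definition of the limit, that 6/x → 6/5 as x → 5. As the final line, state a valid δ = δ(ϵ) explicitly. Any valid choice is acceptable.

Fix ϵ > 0. We seek δ > 0 such that 0 < |x − 5| < δ implies |6/x − (6/5)| < ϵ.
|6/x − (6/5)| = 6·|5 − x|/(5·|x|) = 6|x − 5|/(5|x|).
Restrict δ ≤ 5/2. Then |x − 5| < 5/2 gives |x| > 5/2, so 5|x| > 25/2.
Then |6/x − (6/5)| < 6|x − 5|/(25/2), which is < ϵ when |x − 5| < (25/12)ϵ.
Take δ = min(5/2, (25/12)ϵ). Then 0 < |x − 5| < δ gives both |x − 5| < 5/2 and |x − 5| < (25/12)ϵ, so |6/x − (6/5)| < ϵ.

δ = min(5/2, (25/12)ϵ)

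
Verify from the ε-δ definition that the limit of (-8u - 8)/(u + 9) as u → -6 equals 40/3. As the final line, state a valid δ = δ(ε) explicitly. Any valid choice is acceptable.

δ = min(3/2, (9/128)ε)

Fix ε > 0. We want δ > 0 with 0 < |u + 6| < δ ⇒ |(-8u - 8)/(u + 9) − (40/3)| < ε.
Combining over a common denominator, (-8u - 8)/(u + 9) − (40/3) = [(-8u - 8)·3 − 40·(u + 9)] / [3·(u + 9)] = -64(u + 6) / (3(u + 9)).
So |(-8u - 8)/(u + 9) − (40/3)| = 64|u + 6| / (3·|u + 9|).
Require δ ≤ 3/2, so |u + 9| ≥ |3| − |u + 6| > 3 − 3/2 = 3/2.
Hence |(-8u - 8)/(u + 9) − (40/3)| < 64|u + 6|/(3·(3/2)) = (128/9)|u + 6|, which is < ε once |u + 6| < (9/128)ε.
Take δ = min(3/2, (9/128)ε). Then 0 < |u + 6| < δ forces both bounds, so |(-8u - 8)/(u + 9) − (40/3)| < ε.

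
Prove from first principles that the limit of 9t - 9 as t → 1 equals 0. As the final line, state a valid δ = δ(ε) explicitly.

Let ε > 0 be given. We need δ > 0 so that 0 < |t − 1| < δ implies |(9t - 9)| < ε.
Since (9t - 9) = 9(t − 1), we have |(9t - 9)| = 9|t − 1|.
So 9|t − 1| < ε exactly when |t − 1| < ε/9.
Choosing δ = ε/9 gives |(9t - 9)| = 9|t − 1| < ε whenever |t − 1| < δ.

δ = ε/9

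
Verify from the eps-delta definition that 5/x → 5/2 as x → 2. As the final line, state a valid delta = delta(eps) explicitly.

delta = min(1, (2/5)eps)

Suppose eps > 0. We seek delta > 0 such that 0 < |x − 2| < delta implies |5/x − (5/2)| < eps.
|5/x − (5/2)| = 5·|2 − x|/(2·|x|) = 5|x − 2|/(2|x|).
Restrict delta ≤ 1. Then |x − 2| < 1 gives |x| > 1, so 2|x| > 2.
Then |5/x − (5/2)| < 5|x − 2|/2, which is < eps when |x − 2| < (2/5)eps.
Take delta = min(1, (2/5)eps). Then 0 < |x − 2| < delta gives both |x − 2| < 1 and |x − 2| < (2/5)eps, so |5/x − (5/2)| < eps.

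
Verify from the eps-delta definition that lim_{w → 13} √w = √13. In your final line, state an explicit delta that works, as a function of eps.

Let eps > 0 be given. We want delta > 0 such that 0 < |w − 13| < delta implies |√w − √13| < eps.
Multiplying by the conjugate, |√w − √13| = |w − 13|/(√w + √13).
Restrict delta ≤ 13 so that |w − 13| < 13 forces w > 0, and then √w + √13 > √13.
Hence |√w − √13| < |w − 13|/√13, which is < eps once |w − 13| < √13·eps.
Take delta = min(13, √13·eps). If 0 < |w − 13| < delta then w > 0 and |√w − √13| < |w − 13|/√13 < eps.

delta = min(13, √13·eps)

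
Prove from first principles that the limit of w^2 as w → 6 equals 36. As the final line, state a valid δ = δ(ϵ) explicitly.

δ = min(1, ϵ/13)

Suppose ϵ > 0. We seek δ > 0 with 0 < |w − 6| < δ ⇒ |w^2 − 36| < ϵ.
Factor: w^2 − 36 = (w − 6)(w + 6), so |w^2 − 36| = |w − 6|·|w + 6|.
Impose δ ≤ 1 so that |w| < 7; then |w + 6| ≤ 13.
Hence |w^2 − 36| ≤ 13|w − 6|, which is < ϵ once |w − 6| < ϵ/13.
Take δ = min(1, ϵ/13). If 0 < |w − 6| < δ then both bounds hold and |w^2 − 36| ≤ 13|w − 6| < 13·(ϵ/13) = ϵ.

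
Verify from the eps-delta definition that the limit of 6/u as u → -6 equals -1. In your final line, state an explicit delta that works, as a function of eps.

delta = min(3, 3eps)

Suppose eps > 0. We seek delta > 0 such that 0 < |u + 6| < delta implies |6/u + 1| < eps.
|6/u + 1| = 6·|-6 − u|/(6·|u|) = 6|u + 6|/(6|u|).
Restrict delta ≤ 3. Then |u + 6| < 3 gives |u| > 3, so 6|u| > 18.
Then |6/u + 1| < 6|u + 6|/18, which is < eps when |u + 6| < 3eps.
Take delta = min(3, 3eps). Then 0 < |u + 6| < delta gives both |u + 6| < 3 and |u + 6| < 3eps, so |6/u + 1| < eps.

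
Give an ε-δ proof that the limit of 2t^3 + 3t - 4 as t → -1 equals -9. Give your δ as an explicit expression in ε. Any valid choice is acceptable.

δ = min(2, ε/29)

Suppose ε > 0. We want δ > 0 such that 0 < |t + 1| < δ implies |(2t^3 + 3t - 4) + 9| < ε.
(2t^3 + 3t - 4) + 9 = 2t^3 + 3t + 5 = (t + 1)(2t^2 - 2t + 5).
So |(2t^3 + 3t - 4) + 9| = |t + 1|·|2t^2 - 2t + 5|.
Require δ ≤ 2. Then |t + 1| < 2 gives |t| < 3, and by the triangle inequality |2t^2 - 2t + 5| ≤ 2·3^2 + 2·3 + 5 = 29.
Hence |(2t^3 + 3t - 4) + 9| ≤ 29|t + 1| < ε provided |t + 1| < ε/29.
Choosing δ = min(2, ε/29) ensures both conditions, hence |(2t^3 + 3t - 4) + 9| < ε.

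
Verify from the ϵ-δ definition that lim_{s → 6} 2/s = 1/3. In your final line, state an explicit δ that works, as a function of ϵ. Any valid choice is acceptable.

δ = min(3, 9ϵ)

Suppose ϵ > 0. We seek δ > 0 such that 0 < |s − 6| < δ implies |2/s − (1/3)| < ϵ.
|2/s − (1/3)| = 2·|6 − s|/(6·|s|) = 2|s − 6|/(6|s|).
Restrict δ ≤ 3. Then |s − 6| < 3 gives |s| > 3, so 6|s| > 18.
Then |2/s − (1/3)| < 2|s − 6|/18, which is < ϵ when |s − 6| < 9ϵ.
Take δ = min(3, 9ϵ). Then 0 < |s − 6| < δ gives both |s − 6| < 3 and |s − 6| < 9ϵ, so |2/s − (1/3)| < ϵ.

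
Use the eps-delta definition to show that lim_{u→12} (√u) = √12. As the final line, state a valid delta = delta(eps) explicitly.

delta = min(12, √12·eps)

Fix eps > 0. We want delta > 0 such that 0 < |u − 12| < delta implies |√u − √12| < eps.
Rationalise: √u − √12 = (u − 12)/(√u + √12), so |√u − √12| = |u − 12|/(√u + √12).
Restrict delta ≤ 12 so that |u − 12| < 12 forces u > 0, and then √u + √12 > √12.
Hence |√u − √12| < |u − 12|/√12, which is < eps once |u − 12| < √12·eps.
Take delta = min(12, √12·eps). If 0 < |u − 12| < delta then u > 0 and |√u − √12| < |u − 12|/√12 < eps.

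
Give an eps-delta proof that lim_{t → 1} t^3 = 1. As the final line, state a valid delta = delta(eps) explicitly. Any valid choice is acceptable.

delta = min(1, eps/7)

Fix eps > 0. We seek delta > 0 with 0 < |t − 1| < delta ⇒ |t^3 − 1| < eps.
Factor: t^3 − 1 = (t − 1)(t^2 + t + 1), so |t^3 − 1| = |t − 1|·|t^2 + t + 1|.
Restrict delta ≤ 1. Then |t − 1| < 1 gives |t| < 2, so by the triangle inequality |t^2 + t + 1| ≤ 2^2 + 2 + 1 = 7.
Hence |t^3 − 1| ≤ 7|t − 1|, which is < eps once |t − 1| < eps/7.
Take delta = min(1, eps/7). If 0 < |t − 1| < delta then both bounds hold and |t^3 − 1| ≤ 7|t − 1| < 7·(eps/7) = eps.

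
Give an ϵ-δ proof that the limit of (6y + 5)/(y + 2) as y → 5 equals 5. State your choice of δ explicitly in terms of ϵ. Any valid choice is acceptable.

Let ϵ > 0 be given. We want δ > 0 with 0 < |y − 5| < δ ⇒ |(6y + 5)/(y + 2) − 5| < ϵ.
Combining over a common denominator, (6y + 5)/(y + 2) − 5 = [(6y + 5)·7 − 35·(y + 2)] / [7·(y + 2)] = 7(y − 5) / (7(y + 2)).
So |(6y + 5)/(y + 2) − 5| = 7|y − 5| / (7·|y + 2|).
Restrict δ ≤ 7/2. Then |y − 5| < 7/2 gives |y + 2| = |(y − 5) + 7| ≥ 7 − 7/2 = 7/2.
Hence |(6y + 5)/(y + 2) − 5| < 7|y − 5|/(7·(7/2)) = (2/7)|y − 5|, which is < ϵ once |y − 5| < (7/2)ϵ.
Take δ = min(7/2, (7/2)ϵ). Then 0 < |y − 5| < δ forces both bounds, so |(6y + 5)/(y + 2) − 5| < ϵ.

δ = min(7/2, (7/2)ϵ)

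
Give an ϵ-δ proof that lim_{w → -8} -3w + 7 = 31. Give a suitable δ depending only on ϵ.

δ = ϵ/3

Suppose ϵ > 0. We need δ > 0 so that 0 < |w + 8| < δ implies |(-3w + 7) − 31| < ϵ.
Since (-3w + 7) − 31 = -3(w + 8), we have |(-3w + 7) − 31| = 3|w + 8|.
So 3|w + 8| < ϵ exactly when |w + 8| < ϵ/3.
Take δ = ϵ/3. If 0 < |w + 8| < δ then |(-3w + 7) − 31| = 3|w + 8| < 3·(ϵ/3) = ϵ.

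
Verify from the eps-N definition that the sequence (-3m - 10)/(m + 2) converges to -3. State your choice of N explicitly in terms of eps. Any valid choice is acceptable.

N = 4/eps

Suppose eps > 0. For m ≥ 1, |(-3m - 10)/(m + 2) + 3| = |-4|/((m + 2)) = 4/((m + 2)).
Since m + 2 ≥ m for m ≥ 1, this is ≤ 4/(m) = 4/m.
So |(-3m - 10)/(m + 2) + 3| < eps whenever m > 4/eps.
Take N = 4/eps. If m > N then |(-3m - 10)/(m + 2) + 3| ≤ 4/m < eps.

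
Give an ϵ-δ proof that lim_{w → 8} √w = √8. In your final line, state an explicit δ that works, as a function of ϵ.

δ = min(8, √8·ϵ)

Let ϵ > 0. We want δ > 0 such that 0 < |w − 8| < δ implies |√w − √8| < ϵ.
Multiplying by the conjugate, |√w − √8| = |w − 8|/(√w + √8).
Restrict δ ≤ 8 so that |w − 8| < 8 forces w > 0, and then √w + √8 > √8.
Hence |√w − √8| < |w − 8|/√8, which is < ϵ once |w − 8| < √8·ϵ.
Take δ = min(8, √8·ϵ). If 0 < |w − 8| < δ then w > 0 and |√w − √8| < |w − 8|/√8 < ϵ.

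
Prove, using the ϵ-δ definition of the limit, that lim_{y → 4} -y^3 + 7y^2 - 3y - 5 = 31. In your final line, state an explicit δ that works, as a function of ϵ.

δ = min(2, ϵ/63)

Let ϵ > 0 be given. We want δ > 0 such that 0 < |y − 4| < δ implies |(-y^3 + 7y^2 - 3y - 5) − 31| < ϵ.
(-y^3 + 7y^2 - 3y - 5) − 31 = -y^3 + 7y^2 - 3y - 36 = (y − 4)(-y^2 + 3y + 9).
So |(-y^3 + 7y^2 - 3y - 5) − 31| = |y − 4|·|-y^2 + 3y + 9|.
Require δ ≤ 2. Then |y − 4| < 2 gives |y| < 6, and by the triangle inequality |-y^2 + 3y + 9| ≤ 6^2 + 3·6 + 9 = 63.
Hence |(-y^3 + 7y^2 - 3y - 5) − 31| ≤ 63|y − 4| < ϵ provided |y − 4| < ϵ/63.
Take δ = min(2, ϵ/63). Then 0 < |y − 4| < δ gives both |y − 4| < 2 and |y − 4| < ϵ/63, so |(-y^3 + 7y^2 - 3y - 5) − 31| < ϵ.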